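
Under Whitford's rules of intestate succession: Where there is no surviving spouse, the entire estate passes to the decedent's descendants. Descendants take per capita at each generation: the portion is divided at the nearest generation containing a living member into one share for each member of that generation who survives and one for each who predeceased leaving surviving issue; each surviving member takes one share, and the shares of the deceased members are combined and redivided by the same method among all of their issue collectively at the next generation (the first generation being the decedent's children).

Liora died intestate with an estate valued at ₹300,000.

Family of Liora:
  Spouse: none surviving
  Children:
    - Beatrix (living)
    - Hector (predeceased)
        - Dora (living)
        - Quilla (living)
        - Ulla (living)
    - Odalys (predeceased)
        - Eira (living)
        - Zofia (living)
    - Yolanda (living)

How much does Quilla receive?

The entire ₹300,000 passes to the descendants.
That amount (₹300,000) is divided at the children's generation into 4 shares of ₹75,000. Beatrix and Yolanda each take ₹75,000. The 2 shares of the deceased (Hector and Odalys) are combined into a pool of ₹150,000.
That pool (₹150,000) is divided at the grandchildren's generation equally among Dora, Quilla, Ulla, Eira, and Zofia: ₹30,000 each.

Quilla receives ₹30,000.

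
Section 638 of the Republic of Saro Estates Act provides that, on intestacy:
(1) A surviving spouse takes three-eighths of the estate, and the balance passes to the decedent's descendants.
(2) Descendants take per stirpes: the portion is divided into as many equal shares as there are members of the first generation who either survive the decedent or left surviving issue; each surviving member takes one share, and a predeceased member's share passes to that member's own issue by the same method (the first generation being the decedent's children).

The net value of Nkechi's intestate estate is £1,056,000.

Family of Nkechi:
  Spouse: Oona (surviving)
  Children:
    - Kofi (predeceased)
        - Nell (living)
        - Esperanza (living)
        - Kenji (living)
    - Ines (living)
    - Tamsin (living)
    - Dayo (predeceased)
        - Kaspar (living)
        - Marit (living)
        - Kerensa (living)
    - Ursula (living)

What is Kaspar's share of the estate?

Kaspar receives £44,000.

Oona takes three-eighths of £1,056,000 = £396,000. The remaining £660,000 passes to the descendants.
The descendants' portion (£660,000) is divided into 5 shares of £132,000: Ines, Tamsin, and Ursula each take £132,000; Kofi's £132,000 share passes to Kofi's issue; Dayo's £132,000 share passes to Dayo's issue.
Kofi's share (£132,000) is divided into 3 shares of £44,000: Nell, Esperanza, and Kenji each take £44,000.
Dayo's share (£132,000) is divided into 3 shares of £44,000: Kaspar, Marit, and Kerensa each take £44,000.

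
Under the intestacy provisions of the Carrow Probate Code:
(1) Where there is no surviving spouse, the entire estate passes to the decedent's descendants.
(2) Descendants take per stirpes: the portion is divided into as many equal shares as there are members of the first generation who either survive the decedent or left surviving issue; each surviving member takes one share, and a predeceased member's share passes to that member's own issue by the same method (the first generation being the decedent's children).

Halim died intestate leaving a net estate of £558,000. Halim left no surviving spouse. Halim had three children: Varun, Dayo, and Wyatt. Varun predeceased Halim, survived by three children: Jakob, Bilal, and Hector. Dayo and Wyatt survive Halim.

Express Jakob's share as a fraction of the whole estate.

The entire £558,000 passes to the descendants.
That amount (£558,000) is divided into 3 shares of £186,000: Dayo and Wyatt each take £186,000; Varun's £186,000 share passes to Varun's issue.
Varun's share (£186,000) is divided into 3 shares of £62,000: Jakob, Bilal, and Hector each take £62,000.

Jakob receives 1/9 of the estate.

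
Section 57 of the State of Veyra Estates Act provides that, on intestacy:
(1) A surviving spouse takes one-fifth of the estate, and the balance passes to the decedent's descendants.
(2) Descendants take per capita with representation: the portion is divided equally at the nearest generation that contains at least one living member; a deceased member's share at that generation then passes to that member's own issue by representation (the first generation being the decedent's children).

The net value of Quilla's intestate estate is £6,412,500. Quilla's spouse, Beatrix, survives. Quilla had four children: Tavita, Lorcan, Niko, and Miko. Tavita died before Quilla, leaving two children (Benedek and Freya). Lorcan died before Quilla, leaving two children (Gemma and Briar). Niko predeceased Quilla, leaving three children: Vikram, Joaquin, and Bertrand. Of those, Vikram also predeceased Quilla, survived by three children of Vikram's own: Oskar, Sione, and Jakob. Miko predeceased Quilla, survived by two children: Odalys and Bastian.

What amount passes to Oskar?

Oskar receives £190,000.

Beatrix takes one-fifth of £6,412,500 = £1,282,500. The remaining £5,130,000 passes to the descendants.
No child survives, so the initial division is made at the grandchildren's generation.
The descendants' portion (£5,130,000) is divided into 9 shares of £570,000: Benedek, Freya, Gemma, Briar, Joaquin, Bertrand, Odalys, and Bastian each take £570,000; Vikram's £570,000 share passes to Vikram's issue.
Vikram's share (£570,000) is divided into 3 shares of £190,000: Oskar, Sione, and Jakob each take £190,000.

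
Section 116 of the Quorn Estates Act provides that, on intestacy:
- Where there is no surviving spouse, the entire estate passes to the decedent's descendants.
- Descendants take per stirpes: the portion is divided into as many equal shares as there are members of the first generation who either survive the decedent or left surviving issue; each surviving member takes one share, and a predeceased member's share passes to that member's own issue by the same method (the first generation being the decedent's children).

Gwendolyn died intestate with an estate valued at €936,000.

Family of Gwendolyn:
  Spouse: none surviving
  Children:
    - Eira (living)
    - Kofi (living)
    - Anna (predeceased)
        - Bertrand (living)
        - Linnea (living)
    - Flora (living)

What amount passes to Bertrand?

The entire €936,000 passes to the descendants.
That amount (€936,000) is divided into 4 shares of €234,000: Eira, Kofi, and Flora each take €234,000; Anna's €234,000 share passes to Anna's issue.
Anna's share (€234,000) is divided into 2 shares of €117,000: Bertrand and Linnea each take €117,000.

Bertrand receives €117,000.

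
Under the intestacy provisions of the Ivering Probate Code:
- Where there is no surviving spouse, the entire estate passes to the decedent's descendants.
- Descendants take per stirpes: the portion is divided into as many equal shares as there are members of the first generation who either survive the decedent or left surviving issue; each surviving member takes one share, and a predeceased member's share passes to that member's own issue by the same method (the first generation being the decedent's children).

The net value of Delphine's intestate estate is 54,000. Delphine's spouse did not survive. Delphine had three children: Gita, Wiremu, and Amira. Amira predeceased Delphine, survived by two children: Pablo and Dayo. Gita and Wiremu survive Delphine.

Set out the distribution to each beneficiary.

Gita: 18,000; Wiremu: 18,000; Pablo: 9,000; Dayo: 9,000

The entire 54,000 passes to the descendants.
That amount (54,000) is divided into 3 shares of 18,000: Gita and Wiremu each take 18,000; Amira's 18,000 share passes to Amira's issue.
Amira's share (18,000) is divided into 2 shares of 9,000: Pablo and Dayo each take 9,000.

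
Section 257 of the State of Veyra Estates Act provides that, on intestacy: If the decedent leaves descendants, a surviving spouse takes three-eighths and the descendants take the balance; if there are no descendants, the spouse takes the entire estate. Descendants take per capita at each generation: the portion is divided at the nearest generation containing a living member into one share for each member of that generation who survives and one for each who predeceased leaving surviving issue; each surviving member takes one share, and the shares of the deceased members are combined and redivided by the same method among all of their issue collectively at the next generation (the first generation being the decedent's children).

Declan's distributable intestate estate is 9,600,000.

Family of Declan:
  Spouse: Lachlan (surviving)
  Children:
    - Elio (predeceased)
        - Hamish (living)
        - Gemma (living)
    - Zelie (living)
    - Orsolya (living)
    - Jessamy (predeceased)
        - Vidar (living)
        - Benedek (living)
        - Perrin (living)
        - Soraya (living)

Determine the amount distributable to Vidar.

Lachlan takes three-eighths of 9,600,000 = 3,600,000. The remaining 6,000,000 passes to the descendants.
The descendants' portion (6,000,000) is divided at the children's generation into 4 shares of 1,500,000. Zelie and Orsolya each take 1,500,000. The 2 shares of the deceased (Elio and Jessamy) are combined into a pool of 3,000,000.
That pool (3,000,000) is divided at the grandchildren's generation equally among Hamish, Gemma, Vidar, Benedek, Perrin, and Soraya: 500,000 each.

Vidar receives 500,000.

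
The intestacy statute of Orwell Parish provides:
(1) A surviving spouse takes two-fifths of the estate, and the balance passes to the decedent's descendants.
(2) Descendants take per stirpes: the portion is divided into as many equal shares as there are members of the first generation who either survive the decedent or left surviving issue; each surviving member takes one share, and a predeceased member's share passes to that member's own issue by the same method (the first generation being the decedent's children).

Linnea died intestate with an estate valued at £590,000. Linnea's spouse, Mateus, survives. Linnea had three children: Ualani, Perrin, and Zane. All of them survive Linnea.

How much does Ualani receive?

Ualani receives £118,000.

Mateus takes two-fifths of £590,000 = £236,000. The remaining £354,000 passes to the descendants.
The descendants' portion (£354,000) is divided into 3 shares of £118,000: Ualani, Perrin, and Zane each take £118,000.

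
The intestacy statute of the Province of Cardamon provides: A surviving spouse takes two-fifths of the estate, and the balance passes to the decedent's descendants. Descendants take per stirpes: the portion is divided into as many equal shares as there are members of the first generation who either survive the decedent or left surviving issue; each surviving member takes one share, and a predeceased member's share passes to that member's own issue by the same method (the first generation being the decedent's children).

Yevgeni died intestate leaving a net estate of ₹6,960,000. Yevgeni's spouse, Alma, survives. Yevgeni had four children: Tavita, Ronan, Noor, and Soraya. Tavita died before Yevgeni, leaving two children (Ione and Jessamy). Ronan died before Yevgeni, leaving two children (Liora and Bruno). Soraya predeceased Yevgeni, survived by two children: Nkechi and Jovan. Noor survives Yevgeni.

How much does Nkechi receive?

Alma takes two-fifths of ₹6,960,000 = ₹2,784,000. The remaining ₹4,176,000 passes to the descendants.
The descendants' portion (₹4,176,000) is divided into 4 shares of ₹1,044,000: Noor takes ₹1,044,000; Tavita's ₹1,044,000 share passes to Tavita's issue; Ronan's ₹1,044,000 share passes to Ronan's issue; Soraya's ₹1,044,000 share passes to Soraya's issue.
Tavita's share (₹1,044,000) is divided into 2 shares of ₹522,000: Ione and Jessamy each take ₹522,000.
Ronan's share (₹1,044,000) is divided into 2 shares of ₹522,000: Liora and Bruno each take ₹522,000.
Soraya's share (₹1,044,000) is divided into 2 shares of ₹522,000: Nkechi and Jovan each take ₹522,000.

Nkechi receives ₹522,000.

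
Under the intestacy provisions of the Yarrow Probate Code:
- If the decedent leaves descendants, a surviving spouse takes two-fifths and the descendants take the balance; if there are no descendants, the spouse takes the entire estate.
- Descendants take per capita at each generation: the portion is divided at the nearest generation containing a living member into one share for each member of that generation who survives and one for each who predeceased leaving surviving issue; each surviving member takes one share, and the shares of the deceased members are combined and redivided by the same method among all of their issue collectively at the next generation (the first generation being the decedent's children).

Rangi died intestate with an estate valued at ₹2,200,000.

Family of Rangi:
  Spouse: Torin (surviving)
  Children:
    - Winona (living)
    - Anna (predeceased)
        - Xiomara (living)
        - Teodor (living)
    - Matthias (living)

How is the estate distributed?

Torin: ₹880,000; Winona: ₹440,000; Xiomara: ₹220,000; Teodor: ₹220,000; Matthias: ₹440,000

Torin takes two-fifths of ₹2,200,000 = ₹880,000. The remaining ₹1,320,000 passes to the descendants.
The descendants' portion (₹1,320,000) is divided at the children's generation into 3 shares of ₹440,000. Winona and Matthias each take ₹440,000. The remaining share for the deceased Anna (₹440,000) is carried to the next generation.
That pool (₹440,000) is divided at the grandchildren's generation equally among Xiomara and Teodor: ₹220,000 each.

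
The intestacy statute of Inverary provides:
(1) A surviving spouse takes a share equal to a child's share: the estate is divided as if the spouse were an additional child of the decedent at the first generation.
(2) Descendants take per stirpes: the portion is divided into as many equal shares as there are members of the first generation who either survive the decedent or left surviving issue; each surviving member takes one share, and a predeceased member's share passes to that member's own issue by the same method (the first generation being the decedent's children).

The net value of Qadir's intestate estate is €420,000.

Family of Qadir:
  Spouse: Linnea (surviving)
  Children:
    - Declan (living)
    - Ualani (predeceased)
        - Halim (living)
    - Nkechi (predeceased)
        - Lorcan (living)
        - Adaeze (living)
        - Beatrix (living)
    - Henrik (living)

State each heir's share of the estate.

The spouse counts as an additional share at the children's level, so there are 5 primary shares of €84,000. Linnea takes one such share (€84,000).
The children's combined portion (€336,000) is divided into 4 shares of €84,000: Declan and Henrik each take €84,000; Ualani's €84,000 share passes to Ualani's issue; Nkechi's €84,000 share passes to Nkechi's issue.
Ualani's share (€84,000) passes entirely to Halim.
Nkechi's share (€84,000) is divided into 3 shares of €28,000: Lorcan, Adaeze, and Beatrix each take €28,000.

Linnea: €84,000; Declan: €84,000; Halim: €84,000; Lorcan: €28,000; Adaeze: €28,000; Beatrix: €28,000; Henrik: €84,000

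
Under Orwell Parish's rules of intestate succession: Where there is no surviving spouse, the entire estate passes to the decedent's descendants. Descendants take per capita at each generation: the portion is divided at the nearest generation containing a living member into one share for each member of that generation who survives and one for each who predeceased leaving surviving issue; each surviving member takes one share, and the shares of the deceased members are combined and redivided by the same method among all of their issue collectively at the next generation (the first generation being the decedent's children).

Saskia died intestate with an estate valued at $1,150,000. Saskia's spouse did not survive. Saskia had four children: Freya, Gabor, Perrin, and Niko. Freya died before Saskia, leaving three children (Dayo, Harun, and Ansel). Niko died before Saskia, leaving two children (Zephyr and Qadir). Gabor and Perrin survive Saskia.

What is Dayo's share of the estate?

Dayo receives $115,000.

The entire $1,150,000 passes to the descendants.
That amount ($1,150,000) is divided at the children's generation into 4 shares of $287,500. Gabor and Perrin each take $287,500. The 2 shares of the deceased (Freya and Niko) are combined into a pool of $575,000.
That pool ($575,000) is divided at the grandchildren's generation equally among Dayo, Harun, Ansel, Zephyr, and Qadir: $115,000 each.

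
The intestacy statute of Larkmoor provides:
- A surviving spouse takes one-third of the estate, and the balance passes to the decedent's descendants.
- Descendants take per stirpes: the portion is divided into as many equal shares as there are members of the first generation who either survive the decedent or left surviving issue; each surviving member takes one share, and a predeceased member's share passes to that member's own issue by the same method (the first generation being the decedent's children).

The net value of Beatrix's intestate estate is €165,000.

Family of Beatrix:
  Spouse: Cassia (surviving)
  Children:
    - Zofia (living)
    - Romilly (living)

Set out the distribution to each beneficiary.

Cassia takes one-third of €165,000 = €55,000. The remaining €110,000 passes to the descendants.
The descendants' portion (€110,000) is divided into 2 shares of €55,000: Zofia and Romilly each take €55,000.

Cassia: €55,000; Zofia: €55,000; Romilly: €55,000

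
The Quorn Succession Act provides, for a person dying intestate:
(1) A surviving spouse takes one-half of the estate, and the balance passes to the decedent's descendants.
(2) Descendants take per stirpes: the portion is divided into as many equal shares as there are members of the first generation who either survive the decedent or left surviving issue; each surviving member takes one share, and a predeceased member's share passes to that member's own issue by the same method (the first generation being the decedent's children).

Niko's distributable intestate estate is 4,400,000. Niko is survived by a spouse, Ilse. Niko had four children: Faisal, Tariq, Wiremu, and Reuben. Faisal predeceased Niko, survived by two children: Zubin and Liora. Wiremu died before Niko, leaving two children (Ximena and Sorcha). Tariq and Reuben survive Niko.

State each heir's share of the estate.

Ilse takes one-half of 4,400,000 = 2,200,000. The remaining 2,200,000 passes to the descendants.
The descendants' portion (2,200,000) is divided into 4 shares of 550,000: Tariq and Reuben each take 550,000; Faisal's 550,000 share passes to Faisal's issue; Wiremu's 550,000 share passes to Wiremu's issue.
Faisal's share (550,000) is divided into 2 shares of 275,000: Zubin and Liora each take 275,000.
Wiremu's share (550,000) is divided into 2 shares of 275,000: Ximena and Sorcha each take 275,000.

Ilse: 2,200,000; Zubin: 275,000; Liora: 275,000; Tariq: 550,000; Ximena: 275,000; Sorcha: 275,000; Reuben: 550,000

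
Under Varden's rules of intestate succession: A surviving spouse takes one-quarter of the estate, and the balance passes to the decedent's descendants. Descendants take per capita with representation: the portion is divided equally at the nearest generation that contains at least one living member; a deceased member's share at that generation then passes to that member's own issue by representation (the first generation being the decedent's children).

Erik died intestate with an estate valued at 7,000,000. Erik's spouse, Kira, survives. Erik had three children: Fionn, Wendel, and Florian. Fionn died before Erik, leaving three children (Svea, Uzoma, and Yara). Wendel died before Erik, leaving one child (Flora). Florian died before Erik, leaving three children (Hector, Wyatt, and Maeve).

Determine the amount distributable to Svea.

Kira takes one-quarter of 7,000,000 = 1,750,000. The remaining 5,250,000 passes to the descendants.
No child survives, so the initial division is made at the grandchildren's generation.
The descendants' portion (5,250,000) is divided into 7 shares of 750,000: Svea, Uzoma, Yara, Flora, Hector, Wyatt, and Maeve each take 750,000.

Svea receives 750,000.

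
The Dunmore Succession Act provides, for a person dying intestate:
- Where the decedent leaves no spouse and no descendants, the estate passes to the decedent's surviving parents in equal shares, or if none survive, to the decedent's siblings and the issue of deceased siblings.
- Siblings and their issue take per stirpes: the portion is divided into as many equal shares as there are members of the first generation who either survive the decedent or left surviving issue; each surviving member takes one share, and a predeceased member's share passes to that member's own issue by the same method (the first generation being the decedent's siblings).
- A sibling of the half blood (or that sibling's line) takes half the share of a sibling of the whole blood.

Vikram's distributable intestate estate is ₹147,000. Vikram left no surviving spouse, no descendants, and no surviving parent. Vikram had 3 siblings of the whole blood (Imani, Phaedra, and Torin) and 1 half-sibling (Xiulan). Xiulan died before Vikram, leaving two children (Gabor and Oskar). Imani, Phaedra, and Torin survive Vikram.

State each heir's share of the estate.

The entire ₹147,000 passes to the siblings and their issue.
Counting each half-blood sibling's line as half a unit, there are 7/2 units in ₹147,000, so one unit is ₹42,000. Whole-blood lines (Imani, Phaedra, and Torin) take ₹42,000 each; half-blood lines (Xiulan) take ₹21,000 each.
Xiulan's share (₹21,000) is divided into 2 shares of ₹10,500: Gabor and Oskar each take ₹10,500.

Imani: ₹42,000; Phaedra: ₹42,000; Torin: ₹42,000; Gabor: ₹10,500; Oskar: ₹10,500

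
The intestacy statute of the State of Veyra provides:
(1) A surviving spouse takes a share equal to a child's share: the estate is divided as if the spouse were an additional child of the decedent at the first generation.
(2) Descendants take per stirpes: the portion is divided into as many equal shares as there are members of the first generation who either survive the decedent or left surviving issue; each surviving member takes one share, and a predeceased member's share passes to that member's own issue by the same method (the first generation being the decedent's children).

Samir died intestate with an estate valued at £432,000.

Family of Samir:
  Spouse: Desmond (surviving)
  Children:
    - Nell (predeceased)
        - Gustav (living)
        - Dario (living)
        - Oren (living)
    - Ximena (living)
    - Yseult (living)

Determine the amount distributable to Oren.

The spouse counts as an additional share at the children's level, so there are 4 primary shares of £108,000. Desmond takes one such share (£108,000).
The children's combined portion (£324,000) is divided into 3 shares of £108,000: Ximena and Yseult each take £108,000; Nell's £108,000 share passes to Nell's issue.
Nell's share (£108,000) is divided into 3 shares of £36,000: Gustav, Dario, and Oren each take £36,000.

Oren receives £36,000.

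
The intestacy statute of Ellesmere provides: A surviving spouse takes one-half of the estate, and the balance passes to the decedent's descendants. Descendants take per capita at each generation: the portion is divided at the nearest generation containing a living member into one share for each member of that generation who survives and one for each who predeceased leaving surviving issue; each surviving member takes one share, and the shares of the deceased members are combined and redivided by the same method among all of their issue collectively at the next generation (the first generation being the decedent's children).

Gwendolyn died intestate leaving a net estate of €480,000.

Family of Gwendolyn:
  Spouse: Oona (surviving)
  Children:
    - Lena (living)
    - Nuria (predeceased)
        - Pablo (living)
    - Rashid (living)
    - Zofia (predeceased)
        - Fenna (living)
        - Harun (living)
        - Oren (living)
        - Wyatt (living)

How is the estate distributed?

Oona takes one-half of €480,000 = €240,000. The remaining €240,000 passes to the descendants.
The descendants' portion (€240,000) is divided at the children's generation into 4 shares of €60,000. Lena and Rashid each take €60,000. The 2 shares of the deceased (Nuria and Zofia) are combined into a pool of €120,000.
That pool (€120,000) is divided at the grandchildren's generation equally among Pablo, Fenna, Harun, Oren, and Wyatt: €24,000 each.

Oona: €240,000; Lena: €60,000; Pablo: €24,000; Rashid: €60,000; Fenna: €24,000; Harun: €24,000; Oren: €24,000; Wyatt: €24,000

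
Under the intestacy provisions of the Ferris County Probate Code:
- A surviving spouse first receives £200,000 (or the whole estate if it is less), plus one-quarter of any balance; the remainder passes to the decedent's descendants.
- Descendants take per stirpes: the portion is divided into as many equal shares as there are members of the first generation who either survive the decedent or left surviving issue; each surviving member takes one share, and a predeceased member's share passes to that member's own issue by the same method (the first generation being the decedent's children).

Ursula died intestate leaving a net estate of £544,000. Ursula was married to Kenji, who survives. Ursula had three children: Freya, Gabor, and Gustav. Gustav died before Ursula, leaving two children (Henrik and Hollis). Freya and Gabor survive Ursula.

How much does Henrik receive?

Kenji first takes £200,000, leaving a balance of £344,000. Kenji then takes one-quarter of the balance (£86,000), for a total of £286,000. The remaining £258,000 passes to the descendants.
The descendants' portion (£258,000) is divided into 3 shares of £86,000: Freya and Gabor each take £86,000; Gustav's £86,000 share passes to Gustav's issue.
Gustav's share (£86,000) is divided into 2 shares of £43,000: Henrik and Hollis each take £43,000.

Henrik receives £43,000.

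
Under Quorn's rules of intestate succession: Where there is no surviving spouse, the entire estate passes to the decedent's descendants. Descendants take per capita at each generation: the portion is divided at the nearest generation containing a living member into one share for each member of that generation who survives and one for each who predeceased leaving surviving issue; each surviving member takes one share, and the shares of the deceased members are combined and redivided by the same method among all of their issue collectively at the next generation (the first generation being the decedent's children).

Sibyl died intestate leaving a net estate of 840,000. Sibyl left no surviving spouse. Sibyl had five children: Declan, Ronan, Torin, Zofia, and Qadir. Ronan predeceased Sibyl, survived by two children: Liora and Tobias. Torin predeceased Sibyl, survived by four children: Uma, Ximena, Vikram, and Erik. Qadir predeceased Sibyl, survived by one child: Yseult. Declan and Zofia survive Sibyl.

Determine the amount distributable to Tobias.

Tobias receives 72,000.

The entire 840,000 passes to the descendants.
That amount (840,000) is divided at the children's generation into 5 shares of 168,000. Declan and Zofia each take 168,000. The 3 shares of the deceased (Ronan, Torin, and Qadir) are combined into a pool of 504,000.
That pool (504,000) is divided at the grandchildren's generation equally among Liora, Tobias, Uma, Ximena, Vikram, Erik, and Yseult: 72,000 each.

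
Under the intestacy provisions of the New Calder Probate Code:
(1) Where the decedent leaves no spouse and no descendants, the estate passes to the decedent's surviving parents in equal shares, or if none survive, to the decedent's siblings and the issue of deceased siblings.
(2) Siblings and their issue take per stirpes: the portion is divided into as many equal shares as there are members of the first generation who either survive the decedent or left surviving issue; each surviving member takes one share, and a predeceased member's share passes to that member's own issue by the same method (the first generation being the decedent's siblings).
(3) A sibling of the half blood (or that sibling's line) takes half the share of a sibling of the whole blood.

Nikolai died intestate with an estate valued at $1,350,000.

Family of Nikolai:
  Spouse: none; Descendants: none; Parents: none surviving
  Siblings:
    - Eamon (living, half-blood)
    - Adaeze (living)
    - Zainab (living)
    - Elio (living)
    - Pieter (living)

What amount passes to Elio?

The entire $1,350,000 passes to the siblings and their issue.
Counting each half-blood sibling's line as half a unit, there are 9/2 units in $1,350,000, so one unit is $300,000. Whole-blood lines (Adaeze, Zainab, Elio, and Pieter) take $300,000 each; half-blood lines (Eamon) take $150,000 each.

Elio receives $300,000.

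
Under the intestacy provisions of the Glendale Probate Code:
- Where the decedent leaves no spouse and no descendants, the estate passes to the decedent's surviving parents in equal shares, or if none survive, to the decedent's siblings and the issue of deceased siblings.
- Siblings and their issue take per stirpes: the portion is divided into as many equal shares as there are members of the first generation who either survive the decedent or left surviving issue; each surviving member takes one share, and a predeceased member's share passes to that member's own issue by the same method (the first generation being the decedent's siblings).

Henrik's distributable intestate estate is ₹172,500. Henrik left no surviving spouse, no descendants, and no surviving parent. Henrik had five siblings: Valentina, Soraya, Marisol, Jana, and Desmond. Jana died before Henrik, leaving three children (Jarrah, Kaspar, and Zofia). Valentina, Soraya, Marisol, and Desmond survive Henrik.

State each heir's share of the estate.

Valentina: ₹34,500; Soraya: ₹34,500; Marisol: ₹34,500; Jarrah: ₹11,500; Kaspar: ₹11,500; Zofia: ₹11,500; Desmond: ₹34,500

The entire ₹172,500 passes to the siblings and their issue.
That amount (₹172,500) is divided into 5 shares of ₹34,500: Valentina, Soraya, Marisol, and Desmond each take ₹34,500; Jana's ₹34,500 share passes to Jana's issue.
Jana's share (₹34,500) is divided into 3 shares of ₹11,500: Jarrah, Kaspar, and Zofia each take ₹11,500.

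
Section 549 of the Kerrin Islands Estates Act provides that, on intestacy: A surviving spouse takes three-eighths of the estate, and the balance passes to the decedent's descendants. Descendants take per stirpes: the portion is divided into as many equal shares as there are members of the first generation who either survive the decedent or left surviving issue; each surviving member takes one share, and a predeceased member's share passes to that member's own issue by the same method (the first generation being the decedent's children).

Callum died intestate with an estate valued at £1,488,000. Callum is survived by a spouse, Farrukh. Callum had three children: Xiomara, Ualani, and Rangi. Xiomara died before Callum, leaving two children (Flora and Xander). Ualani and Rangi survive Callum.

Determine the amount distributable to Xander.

Farrukh takes three-eighths of £1,488,000 = £558,000. The remaining £930,000 passes to the descendants.
The descendants' portion (£930,000) is divided into 3 shares of £310,000: Ualani and Rangi each take £310,000; Xiomara's £310,000 share passes to Xiomara's issue.
Xiomara's share (£310,000) is divided into 2 shares of £155,000: Flora and Xander each take £155,000.

Xander receives £155,000.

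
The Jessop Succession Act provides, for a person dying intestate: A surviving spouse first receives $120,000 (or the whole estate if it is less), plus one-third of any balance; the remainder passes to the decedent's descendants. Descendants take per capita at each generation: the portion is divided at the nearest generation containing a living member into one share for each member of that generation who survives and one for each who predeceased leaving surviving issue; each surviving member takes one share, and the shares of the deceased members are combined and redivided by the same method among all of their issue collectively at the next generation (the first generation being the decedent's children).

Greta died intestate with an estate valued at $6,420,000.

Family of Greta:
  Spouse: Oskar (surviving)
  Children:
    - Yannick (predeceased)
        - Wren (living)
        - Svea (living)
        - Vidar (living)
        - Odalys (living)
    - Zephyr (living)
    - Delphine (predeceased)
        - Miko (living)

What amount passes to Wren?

Wren receives $560,000.

Oskar first takes $120,000, leaving a balance of $6,300,000. Oskar then takes one-third of the balance ($2,100,000), for a total of $2,220,000. The remaining $4,200,000 passes to the descendants.
The descendants' portion ($4,200,000) is divided at the children's generation into 3 shares of $1,400,000. Zephyr takes $1,400,000. The 2 shares of the deceased (Yannick and Delphine) are combined into a pool of $2,800,000.
That pool ($2,800,000) is divided at the grandchildren's generation equally among Wren, Svea, Vidar, Odalys, and Miko: $560,000 each.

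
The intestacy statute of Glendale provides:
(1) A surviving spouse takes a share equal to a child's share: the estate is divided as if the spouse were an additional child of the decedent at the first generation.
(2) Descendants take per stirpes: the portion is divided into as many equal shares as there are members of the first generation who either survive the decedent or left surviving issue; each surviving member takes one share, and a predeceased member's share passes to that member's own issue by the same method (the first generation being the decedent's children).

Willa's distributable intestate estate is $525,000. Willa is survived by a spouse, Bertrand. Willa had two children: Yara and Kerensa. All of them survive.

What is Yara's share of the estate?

Yara receives $175,000.

The spouse counts as an additional share at the children's level, so there are 3 primary shares of $175,000. Bertrand takes one such share ($175,000).
The children's combined portion ($350,000) is divided into 2 shares of $175,000: Yara and Kerensa each take $175,000.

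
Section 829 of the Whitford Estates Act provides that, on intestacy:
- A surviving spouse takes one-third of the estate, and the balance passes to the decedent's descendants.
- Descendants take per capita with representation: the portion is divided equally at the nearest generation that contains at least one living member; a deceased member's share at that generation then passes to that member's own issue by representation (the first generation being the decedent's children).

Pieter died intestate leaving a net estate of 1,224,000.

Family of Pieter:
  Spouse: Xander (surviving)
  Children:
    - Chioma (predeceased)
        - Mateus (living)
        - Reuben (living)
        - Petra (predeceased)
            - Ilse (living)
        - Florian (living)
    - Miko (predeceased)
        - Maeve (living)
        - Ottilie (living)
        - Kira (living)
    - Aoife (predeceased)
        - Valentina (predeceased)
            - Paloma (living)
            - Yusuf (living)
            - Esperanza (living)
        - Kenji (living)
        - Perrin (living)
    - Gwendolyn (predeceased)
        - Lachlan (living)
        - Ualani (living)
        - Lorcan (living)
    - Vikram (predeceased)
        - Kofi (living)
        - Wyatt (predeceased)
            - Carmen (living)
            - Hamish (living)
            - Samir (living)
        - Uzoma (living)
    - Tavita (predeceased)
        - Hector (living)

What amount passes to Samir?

Samir receives 16,000.

Xander takes one-third of 1,224,000 = 408,000. The remaining 816,000 passes to the descendants.
No child survives, so the initial division is made at the grandchildren's generation.
The descendants' portion (816,000) is divided into 17 shares of 48,000: Mateus, Reuben, Florian, Maeve, Ottilie, Kira, Kenji, Perrin, Lachlan, Ualani, Lorcan, Kofi, Uzoma, and Hector each take 48,000; Petra's 48,000 share passes to Petra's issue; Valentina's 48,000 share passes to Valentina's issue; Wyatt's 48,000 share passes to Wyatt's issue.
Petra's share (48,000) passes entirely to Ilse.
Valentina's share (48,000) is divided into 3 shares of 16,000: Paloma, Yusuf, and Esperanza each take 16,000.
Wyatt's share (48,000) is divided into 3 shares of 16,000: Carmen, Hamish, and Samir each take 16,000.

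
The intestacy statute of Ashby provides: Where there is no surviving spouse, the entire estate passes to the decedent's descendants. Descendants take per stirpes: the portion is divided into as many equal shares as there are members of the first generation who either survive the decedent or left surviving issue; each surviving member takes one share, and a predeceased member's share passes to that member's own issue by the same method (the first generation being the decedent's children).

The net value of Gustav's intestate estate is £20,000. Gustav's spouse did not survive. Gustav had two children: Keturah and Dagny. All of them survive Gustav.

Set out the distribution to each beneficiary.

The entire £20,000 passes to the descendants.
That amount (£20,000) is divided into 2 shares of £10,000: Keturah and Dagny each take £10,000.

Keturah: £10,000; Dagny: £10,000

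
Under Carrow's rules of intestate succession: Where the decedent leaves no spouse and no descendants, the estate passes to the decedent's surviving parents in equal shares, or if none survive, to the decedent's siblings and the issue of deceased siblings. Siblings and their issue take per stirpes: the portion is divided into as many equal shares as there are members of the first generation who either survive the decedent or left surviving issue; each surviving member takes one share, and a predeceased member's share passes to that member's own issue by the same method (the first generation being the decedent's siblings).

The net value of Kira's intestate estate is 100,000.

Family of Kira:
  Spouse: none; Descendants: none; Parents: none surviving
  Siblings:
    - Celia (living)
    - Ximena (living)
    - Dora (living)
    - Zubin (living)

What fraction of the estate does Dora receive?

Dora receives 1/4 of the estate.

The entire 100,000 passes to the siblings and their issue.
That amount (100,000) is divided into 4 shares of 25,000: Celia, Ximena, Dora, and Zubin each take 25,000.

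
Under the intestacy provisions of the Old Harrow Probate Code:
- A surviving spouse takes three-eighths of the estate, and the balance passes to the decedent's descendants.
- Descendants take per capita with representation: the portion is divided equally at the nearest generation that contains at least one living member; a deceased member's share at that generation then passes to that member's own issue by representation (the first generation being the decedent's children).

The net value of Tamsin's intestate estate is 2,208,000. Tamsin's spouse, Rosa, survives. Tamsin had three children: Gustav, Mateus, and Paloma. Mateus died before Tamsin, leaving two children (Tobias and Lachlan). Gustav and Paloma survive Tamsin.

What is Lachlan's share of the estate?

Rosa takes three-eighths of 2,208,000 = 828,000. The remaining 1,380,000 passes to the descendants.
The descendants' portion (1,380,000) is divided into 3 shares of 460,000: Gustav and Paloma each take 460,000; Mateus's 460,000 share passes to Mateus's issue.
Mateus's share (460,000) is divided into 2 shares of 230,000: Tobias and Lachlan each take 230,000.

Lachlan receives 230,000.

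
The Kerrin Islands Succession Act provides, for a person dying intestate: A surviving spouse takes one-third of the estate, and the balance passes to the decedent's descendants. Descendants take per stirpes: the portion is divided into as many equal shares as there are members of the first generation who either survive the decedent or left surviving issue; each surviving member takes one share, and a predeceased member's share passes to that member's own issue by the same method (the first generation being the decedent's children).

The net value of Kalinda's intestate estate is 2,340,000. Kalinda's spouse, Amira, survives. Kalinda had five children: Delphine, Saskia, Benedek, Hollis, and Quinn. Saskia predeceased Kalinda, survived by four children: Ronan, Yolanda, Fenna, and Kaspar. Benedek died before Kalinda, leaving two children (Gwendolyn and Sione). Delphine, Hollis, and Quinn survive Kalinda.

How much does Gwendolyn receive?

Gwendolyn receives 156,000.

Amira takes one-third of 2,340,000 = 780,000. The remaining 1,560,000 passes to the descendants.
The descendants' portion (1,560,000) is divided into 5 shares of 312,000: Delphine, Hollis, and Quinn each take 312,000; Saskia's 312,000 share passes to Saskia's issue; Benedek's 312,000 share passes to Benedek's issue.
Saskia's share (312,000) is divided into 4 shares of 78,000: Ronan, Yolanda, Fenna, and Kaspar each take 78,000.
Benedek's share (312,000) is divided into 2 shares of 156,000: Gwendolyn and Sione each take 156,000.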